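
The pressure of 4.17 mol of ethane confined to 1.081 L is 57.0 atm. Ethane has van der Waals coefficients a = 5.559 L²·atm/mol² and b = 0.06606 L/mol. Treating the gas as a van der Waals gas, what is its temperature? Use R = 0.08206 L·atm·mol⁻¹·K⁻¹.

T = (P + a n²/V²)(V − nb)/(nR)
P + a n²/V² = 57.0 + (5.559)(4.17)²/(1.081)² = 139.72 atm
V − nb = 1.081 − (4.17)(0.06606) = 0.80553 L
T = (139.72)(0.80553)/((4.17)(0.08206)) = 328.9 K

T ≈ 328.9 K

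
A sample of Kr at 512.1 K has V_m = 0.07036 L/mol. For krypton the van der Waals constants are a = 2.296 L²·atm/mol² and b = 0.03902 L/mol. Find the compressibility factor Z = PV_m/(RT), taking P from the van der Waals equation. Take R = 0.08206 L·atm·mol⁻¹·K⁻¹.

P = RT/(V_m − b) − a/V_m² = (0.08206)(512.1)/(0.07036 − 0.03902) − 2.296/(0.07036)²
  = 42.023/0.031340 − 463.79 = 1340.9 − 463.79 = 877.1 atm
Z = PV_m/(RT) = (877.1)(0.07036)/((0.08206)(512.1)) = 61.713/42.023 = 1.469

Z ≈ 1.469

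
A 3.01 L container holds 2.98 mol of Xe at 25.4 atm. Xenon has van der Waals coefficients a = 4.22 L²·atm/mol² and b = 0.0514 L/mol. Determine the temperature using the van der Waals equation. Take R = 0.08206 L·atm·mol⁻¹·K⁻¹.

T ≈ 345.1 K

T = (P + a n²/V²)(V − nb)/(nR)
P + a n²/V² = 25.4 + (4.22)(2.98)²/(3.01)² = 29.536 atm
V − nb = 3.01 − (2.98)(0.0514) = 2.8568 L
T = (29.536)(2.8568)/((2.98)(0.08206)) = 345.1 K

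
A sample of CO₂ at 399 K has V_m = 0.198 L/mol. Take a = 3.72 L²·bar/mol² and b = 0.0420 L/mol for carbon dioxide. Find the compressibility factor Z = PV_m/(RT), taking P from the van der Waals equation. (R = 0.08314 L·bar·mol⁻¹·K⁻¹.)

P = RT/(V_m − b) − a/V_m² = (0.08314)(399)/(0.198 − 0.0420) − 3.72/(0.198)²
  = 33.173/0.15600 − 94.888 = 212.65 − 94.888 = 117.76 bar
Z = PV_m/(RT) = (117.76)(0.198)/((0.08314)(399)) = 23.316/33.173 = 0.7029

Z ≈ 0.7029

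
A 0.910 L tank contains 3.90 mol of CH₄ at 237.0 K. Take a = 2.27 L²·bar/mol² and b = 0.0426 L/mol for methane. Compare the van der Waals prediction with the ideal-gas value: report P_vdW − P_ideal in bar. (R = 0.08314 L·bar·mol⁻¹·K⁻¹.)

Ideal: P_ideal = nRT/V = (3.90)(0.08314)(237.0)/0.910 = 84.4465 bar
vdW: P = nRT/(V − nb) − a n²/V² = 76.8463/0.743860 − 34.5267/0.828100 = 103.307 − 41.6939 = 61.613 bar
ΔP = 61.613 − 84.4465 = -22.83 bar

ΔP ≈ -22.83 bar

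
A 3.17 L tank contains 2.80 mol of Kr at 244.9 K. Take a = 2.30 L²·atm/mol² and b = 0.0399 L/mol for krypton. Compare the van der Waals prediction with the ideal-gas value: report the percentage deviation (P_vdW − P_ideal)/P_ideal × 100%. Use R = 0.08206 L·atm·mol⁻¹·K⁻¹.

Ideal: P_ideal = nRT/V = (2.80)(0.08206)(244.9)/3.17 = 17.7508 atm
vdW: P = nRT/(V − nb) − a n²/V² = 56.2702/3.05828 − 18.0320/10.0489 = 18.3993 − 1.79443 = 16.6049 atm
% deviation = (16.6049 − 17.7508)/17.7508 × 100% = -6.46%

-6.46 %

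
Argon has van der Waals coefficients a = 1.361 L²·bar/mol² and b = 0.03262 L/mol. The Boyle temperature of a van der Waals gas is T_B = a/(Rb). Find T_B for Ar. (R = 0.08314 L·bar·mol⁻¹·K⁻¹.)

T_B ≈ 501.8 K

For a van der Waals gas the second virial coefficient B₂ = b − a/(RT) vanishes at T_B = a/(Rb).
T_B = 1.361/(0.08314×0.03262) = 1.361/0.0027120 = 501.8 K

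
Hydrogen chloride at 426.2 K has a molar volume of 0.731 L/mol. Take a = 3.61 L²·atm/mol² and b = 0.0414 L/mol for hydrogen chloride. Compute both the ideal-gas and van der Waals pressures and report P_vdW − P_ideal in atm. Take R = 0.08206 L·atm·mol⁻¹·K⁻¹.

Ideal: P_ideal = RT/V_m = (0.08206)(426.2)/0.731 = 47.8440 atm
vdW: P = RT/(V_m − b) − a/V_m² = 34.9740/0.689600 − 3.61/0.534361 = 50.7164 − 6.75573 = 43.9607 atm
ΔP = 43.9607 − 47.8440 = -3.883 atm

ΔP ≈ -3.883 atm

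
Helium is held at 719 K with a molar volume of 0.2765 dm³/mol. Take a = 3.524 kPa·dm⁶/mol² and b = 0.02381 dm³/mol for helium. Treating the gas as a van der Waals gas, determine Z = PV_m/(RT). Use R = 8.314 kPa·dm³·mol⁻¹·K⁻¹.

P = RT/(V_m − b) − a/V_m² = (8.314)(719)/(0.2765 − 0.02381) − 3.524/(0.2765)²
  = 5977.8/0.25269 − 46.094 = 23657 − 46.094 = 23611 kPa
Z = PV_m/(RT) = (23611)(0.2765)/((8.314)(719)) = 6528.4/5977.8 = 1.092

Z ≈ 1.092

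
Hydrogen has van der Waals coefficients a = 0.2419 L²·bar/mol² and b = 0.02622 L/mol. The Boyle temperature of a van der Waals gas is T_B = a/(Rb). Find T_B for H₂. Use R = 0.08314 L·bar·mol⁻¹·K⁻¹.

T_B ≈ 111.0 K

For a van der Waals gas the second virial coefficient B₂ = b − a/(RT) vanishes at T_B = a/(Rb).
T_B = 0.2419/(0.08314×0.02622) = 0.2419/0.0021799 = 111.0 K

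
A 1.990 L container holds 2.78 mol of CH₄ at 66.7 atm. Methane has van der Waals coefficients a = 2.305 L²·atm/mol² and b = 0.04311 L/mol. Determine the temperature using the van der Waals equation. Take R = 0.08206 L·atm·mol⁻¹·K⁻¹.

T = (P + a n²/V²)(V − nb)/(nR)
P + a n²/V² = 66.7 + (2.305)(2.78)²/(1.990)² = 71.198 atm
V − nb = 1.990 − (2.78)(0.04311) = 1.8702 L
T = (71.198)(1.8702)/((2.78)(0.08206)) = 583.7 K

T ≈ 583.7 K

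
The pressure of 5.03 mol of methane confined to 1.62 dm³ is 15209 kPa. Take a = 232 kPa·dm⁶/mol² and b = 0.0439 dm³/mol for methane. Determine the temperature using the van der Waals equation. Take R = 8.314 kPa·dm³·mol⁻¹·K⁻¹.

T ≈ 583.7 K

T = (P + a n²/V²)(V − nb)/(nR)
P + a n²/V² = 15209 + (232)(5.03)²/(1.62)² = 17446 kPa
V − nb = 1.62 − (5.03)(0.0439) = 1.3992 dm³
T = (17446)(1.3992)/((5.03)(8.314)) = 583.7 K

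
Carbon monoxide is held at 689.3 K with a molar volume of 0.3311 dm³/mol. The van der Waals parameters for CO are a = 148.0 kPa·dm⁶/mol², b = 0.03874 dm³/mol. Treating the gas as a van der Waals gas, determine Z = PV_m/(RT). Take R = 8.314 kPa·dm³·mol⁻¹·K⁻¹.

Z ≈ 1.055

P = RT/(V_m − b) − a/V_m² = (8.314)(689.3)/(0.3311 − 0.03874) − 148.0/(0.3311)²
  = 5730.8/0.29236 − 1350.0 = 19602 − 1350.0 = 18252 kPa
Z = PV_m/(RT) = (18252)(0.3311)/((8.314)(689.3)) = 6043.2/5730.8 = 1.055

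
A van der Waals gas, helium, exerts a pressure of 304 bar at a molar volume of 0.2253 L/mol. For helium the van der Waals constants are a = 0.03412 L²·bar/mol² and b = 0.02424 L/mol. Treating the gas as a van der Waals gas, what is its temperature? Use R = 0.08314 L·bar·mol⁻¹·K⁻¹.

T = (P + a/V_m²)(V_m − b)/R
P + a/V_m² = 304 + 0.03412/(0.2253)² = 304.67 bar
V_m − b = 0.2253 − 0.02424 = 0.20106 L/mol
T = (304.67)(0.20106)/0.08314 = 736.8 K

T ≈ 736.8 K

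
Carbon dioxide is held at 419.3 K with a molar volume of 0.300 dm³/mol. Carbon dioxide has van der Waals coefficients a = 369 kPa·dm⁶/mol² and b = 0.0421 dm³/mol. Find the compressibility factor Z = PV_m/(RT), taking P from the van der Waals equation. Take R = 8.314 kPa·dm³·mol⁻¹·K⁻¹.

Z ≈ 0.8104

P = RT/(V_m − b) − a/V_m² = (8.314)(419.3)/(0.300 − 0.0421) − 369/(0.300)²
  = 3486.1/0.25790 − 4100.0 = 13517 − 4100.0 = 9417 kPa
Z = PV_m/(RT) = (9417)(0.300)/((8.314)(419.3)) = 2825.1/3486.1 = 0.8104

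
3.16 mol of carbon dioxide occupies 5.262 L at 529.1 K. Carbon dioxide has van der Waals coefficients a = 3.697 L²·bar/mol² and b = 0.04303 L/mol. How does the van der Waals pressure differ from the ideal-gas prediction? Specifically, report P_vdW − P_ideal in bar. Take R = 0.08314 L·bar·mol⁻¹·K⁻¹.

Ideal: P_ideal = nRT/V = (3.16)(0.08314)(529.1)/5.262 = 26.4170 bar
vdW: P = nRT/(V − nb) − a n²/V² = 139.006/5.12603 − 36.9168/27.6886 = 27.1177 − 1.33329 = 25.7844 bar
ΔP = 25.7844 − 26.4170 = -0.633 bar

ΔP ≈ -0.633 bar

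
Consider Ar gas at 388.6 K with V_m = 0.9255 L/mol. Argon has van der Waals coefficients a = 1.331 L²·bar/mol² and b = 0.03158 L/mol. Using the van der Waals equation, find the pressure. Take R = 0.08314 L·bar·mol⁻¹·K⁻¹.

P ≈ 34.59 bar

P = RT/(V_m − b) − a/V_m²
RT/(V_m − b) = (0.08314)(388.6)/(0.9255 − 0.03158) = 32.308/0.89392 = 36.142 bar
a/V_m² = 1.331/(0.9255)² = 1.5539 bar
P = 36.142 − 1.5539 = 34.59 bar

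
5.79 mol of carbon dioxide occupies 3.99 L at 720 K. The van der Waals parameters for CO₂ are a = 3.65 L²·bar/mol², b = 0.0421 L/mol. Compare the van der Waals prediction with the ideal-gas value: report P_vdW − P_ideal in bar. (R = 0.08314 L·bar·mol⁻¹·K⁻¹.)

ΔP ≈ -2.034 bar

Ideal: P_ideal = nRT/V = (5.79)(0.08314)(720)/3.99 = 86.8657 bar
vdW: P = nRT/(V − nb) − a n²/V² = 346.594/3.74624 − 122.363/15.9201 = 92.5178 − 7.68607 = 84.8317 bar
ΔP = 84.8317 − 86.8657 = -2.034 bar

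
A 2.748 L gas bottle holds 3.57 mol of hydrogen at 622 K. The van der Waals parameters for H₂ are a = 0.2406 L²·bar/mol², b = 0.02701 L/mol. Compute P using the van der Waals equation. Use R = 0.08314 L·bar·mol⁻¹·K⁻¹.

P = nRT/(V − nb) − a n²/V²
nRT/(V − nb) = (3.57)(0.08314)(622)/(2.748 − 3.57×0.02701) = 184.62/2.6516 = 69.626 bar
a n²/V² = (0.2406)(3.57)²/(2.748)² = 0.40607 bar
P = 69.626 − 0.40607 = 69.22 bar

P ≈ 69.22 bar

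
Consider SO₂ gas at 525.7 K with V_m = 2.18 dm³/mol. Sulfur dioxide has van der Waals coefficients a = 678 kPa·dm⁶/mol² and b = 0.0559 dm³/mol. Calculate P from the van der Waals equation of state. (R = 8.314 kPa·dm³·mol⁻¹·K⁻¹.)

P = RT/(V_m − b) − a/V_m²
RT/(V_m − b) = (8.314)(525.7)/(2.18 − 0.0559) = 4370.7/2.1241 = 2057.7 kPa
a/V_m² = 678/(2.18)² = 142.66 kPa
P = 2057.7 − 142.66 = 1915 kPa

P ≈ 1915 kPa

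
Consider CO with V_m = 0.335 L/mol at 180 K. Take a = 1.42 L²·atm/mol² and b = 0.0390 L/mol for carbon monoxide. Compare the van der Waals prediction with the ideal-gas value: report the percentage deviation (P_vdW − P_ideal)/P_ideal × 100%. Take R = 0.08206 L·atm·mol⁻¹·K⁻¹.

Ideal: P_ideal = RT/V_m = (0.08206)(180)/0.335 = 44.0919 atm
vdW: P = RT/(V_m − b) − a/V_m² = 14.7708/0.296000 − 1.42/0.112225 = 49.9014 − 12.6532 = 37.2482 atm
% deviation = (37.2482 − 44.0919)/44.0919 × 100% = -15.52%

-15.52 %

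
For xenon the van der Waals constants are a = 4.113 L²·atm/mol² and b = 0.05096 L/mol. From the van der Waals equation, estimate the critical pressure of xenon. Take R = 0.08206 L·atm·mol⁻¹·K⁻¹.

For a van der Waals gas, P_c = a/(27b²).
P_c = 4.113/(27×(0.05096)²) = 4.113/0.070117 = 58.66 atm

P_c ≈ 58.66 atm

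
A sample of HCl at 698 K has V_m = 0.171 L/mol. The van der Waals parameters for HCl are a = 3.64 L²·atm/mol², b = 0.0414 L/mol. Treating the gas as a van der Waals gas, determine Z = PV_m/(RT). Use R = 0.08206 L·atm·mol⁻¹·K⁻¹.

Z ≈ 0.9478

P = RT/(V_m − b) − a/V_m² = (0.08206)(698)/(0.171 − 0.0414) − 3.64/(0.171)²
  = 57.278/0.12960 − 124.48 = 441.96 − 124.48 = 317.48 atm
Z = PV_m/(RT) = (317.48)(0.171)/((0.08206)(698)) = 54.289/57.278 = 0.9478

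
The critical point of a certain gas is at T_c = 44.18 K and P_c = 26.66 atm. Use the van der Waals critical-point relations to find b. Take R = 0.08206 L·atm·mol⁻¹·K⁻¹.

From T_c = 8a/(27Rb) and P_c = a/(27b²): b = R T_c/(8 P_c).
b = (0.08206)(44.18)/(8×26.66) = 3.6254/213.28 = 0.01700 L/mol

b ≈ 0.01700 L/mol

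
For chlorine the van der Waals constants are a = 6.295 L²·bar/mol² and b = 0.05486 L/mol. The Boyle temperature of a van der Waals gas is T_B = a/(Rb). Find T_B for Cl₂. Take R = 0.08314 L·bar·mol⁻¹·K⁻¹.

T_B ≈ 1380 K

For a van der Waals gas the second virial coefficient B₂ = b − a/(RT) vanishes at T_B = a/(Rb).
T_B = 6.295/(0.08314×0.05486) = 6.295/0.0045611 = 1380 K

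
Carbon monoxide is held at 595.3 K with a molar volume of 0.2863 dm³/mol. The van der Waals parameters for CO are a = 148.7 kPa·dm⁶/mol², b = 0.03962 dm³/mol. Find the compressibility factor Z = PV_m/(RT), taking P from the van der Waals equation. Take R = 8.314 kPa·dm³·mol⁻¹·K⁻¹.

Z ≈ 1.056

P = RT/(V_m − b) − a/V_m² = (8.314)(595.3)/(0.2863 − 0.03962) − 148.7/(0.2863)²
  = 4949.3/0.24668 − 1814.1 = 20064 − 1814.1 = 18250 kPa
Z = PV_m/(RT) = (18250)(0.2863)/((8.314)(595.3)) = 5225.0/4949.3 = 1.056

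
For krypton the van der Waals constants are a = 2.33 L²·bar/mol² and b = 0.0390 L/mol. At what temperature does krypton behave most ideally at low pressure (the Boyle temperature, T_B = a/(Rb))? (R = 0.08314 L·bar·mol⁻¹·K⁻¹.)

T_B ≈ 718.6 K

For a van der Waals gas the second virial coefficient B₂ = b − a/(RT) vanishes at T_B = a/(Rb).
T_B = 2.33/(0.08314×0.0390) = 2.33/0.0032425 = 718.6 K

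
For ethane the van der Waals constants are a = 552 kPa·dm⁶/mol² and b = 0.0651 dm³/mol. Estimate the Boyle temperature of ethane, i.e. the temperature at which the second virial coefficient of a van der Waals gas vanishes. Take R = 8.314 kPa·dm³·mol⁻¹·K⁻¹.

For a van der Waals gas the second virial coefficient B₂ = b − a/(RT) vanishes at T_B = a/(Rb).
T_B = 552/(8.314×0.0651) = 552/0.54124 = 1020 K

T_B ≈ 1020 K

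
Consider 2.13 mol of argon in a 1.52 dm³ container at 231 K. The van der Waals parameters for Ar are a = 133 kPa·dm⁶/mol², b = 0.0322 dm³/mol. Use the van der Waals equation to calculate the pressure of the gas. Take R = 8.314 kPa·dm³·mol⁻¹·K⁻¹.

P ≈ 2557 kPa

P = nRT/(V − nb) − a n²/V²
nRT/(V − nb) = (2.13)(8.314)(231)/(1.52 − 2.13×0.0322) = 4090.7/1.4514 = 2818.5 kPa
a n²/V² = (133)(2.13)²/(1.52)² = 261.17 kPa
P = 2818.5 − 261.17 = 2557 kPa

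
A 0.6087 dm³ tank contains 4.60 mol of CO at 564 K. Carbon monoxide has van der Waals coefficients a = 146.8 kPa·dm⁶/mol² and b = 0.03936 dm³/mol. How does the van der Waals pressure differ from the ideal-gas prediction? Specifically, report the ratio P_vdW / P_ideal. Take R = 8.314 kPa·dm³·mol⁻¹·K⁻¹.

Ideal: P_ideal = nRT/V = (4.60)(8.314)(564)/0.6087 = 35435.9 kPa
vdW: P = nRT/(V − nb) − a n²/V² = 21569.8/0.427644 − 3106.29/0.370516 = 50438.7 − 8383.69 = 42055.0 kPa
Ratio = 42055.0/35435.9 = 1.187

P_vdW / P_ideal ≈ 1.187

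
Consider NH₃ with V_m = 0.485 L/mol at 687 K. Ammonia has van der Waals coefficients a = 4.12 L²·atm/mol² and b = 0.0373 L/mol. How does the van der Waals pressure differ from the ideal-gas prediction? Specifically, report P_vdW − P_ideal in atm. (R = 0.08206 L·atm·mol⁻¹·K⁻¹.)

ΔP ≈ -7.83 atm

Ideal: P_ideal = RT/V_m = (0.08206)(687)/0.485 = 116.238 atm
vdW: P = RT/(V_m − b) − a/V_m² = 56.3752/0.447700 − 4.12/0.235225 = 125.922 − 17.5151 = 108.407 atm
ΔP = 108.407 − 116.238 = -7.83 atm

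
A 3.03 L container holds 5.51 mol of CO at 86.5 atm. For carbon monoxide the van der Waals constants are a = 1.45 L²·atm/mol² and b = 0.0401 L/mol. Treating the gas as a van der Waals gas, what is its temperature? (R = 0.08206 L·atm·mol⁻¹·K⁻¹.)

T = (P + a n²/V²)(V − nb)/(nR)
P + a n²/V² = 86.5 + (1.45)(5.51)²/(3.03)² = 91.295 atm
V − nb = 3.03 − (5.51)(0.0401) = 2.8090 L
T = (91.295)(2.8090)/((5.51)(0.08206)) = 567.2 K

T ≈ 567.2 K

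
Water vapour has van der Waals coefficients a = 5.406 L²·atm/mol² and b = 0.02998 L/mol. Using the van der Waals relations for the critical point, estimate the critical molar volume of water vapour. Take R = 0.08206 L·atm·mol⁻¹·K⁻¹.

V_m,c ≈ 0.08994 L/mol

For a van der Waals gas, V_m,c = 3b.
V_m,c = 3×0.02998 = 0.08994 L/mol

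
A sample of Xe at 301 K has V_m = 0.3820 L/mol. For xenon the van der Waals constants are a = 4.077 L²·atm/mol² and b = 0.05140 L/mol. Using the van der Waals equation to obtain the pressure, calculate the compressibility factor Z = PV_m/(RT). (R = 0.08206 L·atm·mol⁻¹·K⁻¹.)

P = RT/(V_m − b) − a/V_m² = (0.08206)(301)/(0.3820 − 0.05140) − 4.077/(0.3820)²
  = 24.700/0.33060 − 27.939 = 74.713 − 27.939 = 46.774 atm
Z = PV_m/(RT) = (46.774)(0.3820)/((0.08206)(301)) = 17.868/24.700 = 0.7234

Z ≈ 0.7234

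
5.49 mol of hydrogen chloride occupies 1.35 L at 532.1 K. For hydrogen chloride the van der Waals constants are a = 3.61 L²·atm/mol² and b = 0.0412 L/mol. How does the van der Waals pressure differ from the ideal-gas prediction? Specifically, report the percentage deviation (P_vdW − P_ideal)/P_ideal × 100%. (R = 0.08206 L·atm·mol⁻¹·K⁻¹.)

Ideal: P_ideal = nRT/V = (5.49)(0.08206)(532.1)/1.35 = 177.567 atm
vdW: P = nRT/(V − nb) − a n²/V² = 239.716/1.12381 − 108.806/1.82250 = 213.307 − 59.7015 = 153.606 atm
% deviation = (153.606 − 177.567)/177.567 × 100% = -13.49%

-13.49 %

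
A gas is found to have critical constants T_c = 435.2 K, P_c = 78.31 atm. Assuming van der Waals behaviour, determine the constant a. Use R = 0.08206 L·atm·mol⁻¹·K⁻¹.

a ≈ 6.871 L²·atm/mol²

From T_c = 8a/(27Rb) and P_c = a/(27b²): a = 27 R² T_c²/(64 P_c).
a = 27×(0.08206)²×(435.2)²/(64×78.31) = 34435/5011.8 = 6.871 L²·atm/mol²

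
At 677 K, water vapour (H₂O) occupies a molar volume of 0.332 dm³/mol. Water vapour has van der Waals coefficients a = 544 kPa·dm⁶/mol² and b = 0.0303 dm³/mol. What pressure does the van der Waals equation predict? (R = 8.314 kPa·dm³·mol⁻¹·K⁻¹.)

P ≈ 13721 kPa

P = RT/(V_m − b) − a/V_m²
RT/(V_m − b) = (8.314)(677)/(0.332 − 0.0303) = 5628.6/0.30170 = 18656 kPa
a/V_m² = 544/(0.332)² = 4935.4 kPa
P = 18656 − 4935.4 = 13721 kPa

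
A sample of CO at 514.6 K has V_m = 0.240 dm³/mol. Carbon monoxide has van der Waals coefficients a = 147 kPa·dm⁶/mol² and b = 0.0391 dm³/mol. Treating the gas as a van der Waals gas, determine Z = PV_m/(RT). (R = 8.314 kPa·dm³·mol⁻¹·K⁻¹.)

Z ≈ 1.051

P = RT/(V_m − b) − a/V_m² = (8.314)(514.6)/(0.240 − 0.0391) − 147/(0.240)²
  = 4278.4/0.20090 − 2552.1 = 21296 − 2552.1 = 18744 kPa
Z = PV_m/(RT) = (18744)(0.240)/((8.314)(514.6)) = 4498.6/4278.4 = 1.051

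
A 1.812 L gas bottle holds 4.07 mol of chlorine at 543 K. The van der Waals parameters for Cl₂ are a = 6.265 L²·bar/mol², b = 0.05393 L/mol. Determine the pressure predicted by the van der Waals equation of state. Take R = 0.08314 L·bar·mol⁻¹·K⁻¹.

P = nRT/(V − nb) − a n²/V²
nRT/(V − nb) = (4.07)(0.08314)(543)/(1.812 − 4.07×0.05393) = 183.74/1.5925 = 115.38 bar
a n²/V² = (6.265)(4.07)²/(1.812)² = 31.608 bar
P = 115.38 − 31.608 = 83.77 bar

P ≈ 83.77 bar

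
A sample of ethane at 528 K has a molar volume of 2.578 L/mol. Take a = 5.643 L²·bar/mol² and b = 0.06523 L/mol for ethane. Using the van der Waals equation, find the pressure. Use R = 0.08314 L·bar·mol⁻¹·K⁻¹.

P = RT/(V_m − b) − a/V_m²
RT/(V_m − b) = (0.08314)(528)/(2.578 − 0.06523) = 43.898/2.5128 = 17.470 bar
a/V_m² = 5.643/(2.578)² = 0.84907 bar
P = 17.470 − 0.84907 = 16.62 bar

P ≈ 16.62 bar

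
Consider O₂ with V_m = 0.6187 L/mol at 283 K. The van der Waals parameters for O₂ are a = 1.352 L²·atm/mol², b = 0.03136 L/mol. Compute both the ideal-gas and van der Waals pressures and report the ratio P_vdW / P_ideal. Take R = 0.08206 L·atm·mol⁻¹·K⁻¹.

P_vdW / P_ideal ≈ 0.9593

Ideal: P_ideal = RT/V_m = (0.08206)(283)/0.6187 = 37.5351 atm
vdW: P = RT/(V_m − b) − a/V_m² = 23.2230/0.587340 − 1.352/0.382790 = 39.5393 − 3.53196 = 36.0073 atm
Ratio = 36.0073/37.5351 = 0.9593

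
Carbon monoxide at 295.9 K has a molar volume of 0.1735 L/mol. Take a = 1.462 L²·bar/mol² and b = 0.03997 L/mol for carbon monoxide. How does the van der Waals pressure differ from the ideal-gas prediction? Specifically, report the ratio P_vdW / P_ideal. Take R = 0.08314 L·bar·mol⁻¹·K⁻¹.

P_vdW / P_ideal ≈ 0.9568

Ideal: P_ideal = RT/V_m = (0.08314)(295.9)/0.1735 = 141.793 bar
vdW: P = RT/(V_m − b) − a/V_m² = 24.6011/0.133530 − 1.462/0.0301023 = 184.237 − 48.5677 = 135.669 bar
Ratio = 135.669/141.793 = 0.9568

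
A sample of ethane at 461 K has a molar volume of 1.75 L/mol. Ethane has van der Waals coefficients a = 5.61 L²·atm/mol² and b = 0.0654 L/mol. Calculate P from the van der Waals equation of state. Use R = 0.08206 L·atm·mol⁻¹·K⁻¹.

P = RT/(V_m − b) − a/V_m²
RT/(V_m − b) = (0.08206)(461)/(1.75 − 0.0654) = 37.830/1.6846 = 22.456 atm
a/V_m² = 5.61/(1.75)² = 1.8318 atm
P = 22.456 − 1.8318 = 20.62 atm

P ≈ 20.62 atm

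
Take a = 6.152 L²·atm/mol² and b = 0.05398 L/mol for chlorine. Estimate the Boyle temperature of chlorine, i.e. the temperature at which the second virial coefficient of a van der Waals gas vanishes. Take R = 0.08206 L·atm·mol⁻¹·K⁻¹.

T_B ≈ 1389 K

For a van der Waals gas the second virial coefficient B₂ = b − a/(RT) vanishes at T_B = a/(Rb).
T_B = 6.152/(0.08206×0.05398) = 6.152/0.0044296 = 1389 K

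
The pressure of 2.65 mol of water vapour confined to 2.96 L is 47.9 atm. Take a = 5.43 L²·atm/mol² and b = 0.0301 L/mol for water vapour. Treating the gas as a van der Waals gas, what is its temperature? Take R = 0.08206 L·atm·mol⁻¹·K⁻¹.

T = (P + a n²/V²)(V − nb)/(nR)
P + a n²/V² = 47.9 + (5.43)(2.65)²/(2.96)² = 52.252 atm
V − nb = 2.96 − (2.65)(0.0301) = 2.8802 L
T = (52.252)(2.8802)/((2.65)(0.08206)) = 692.1 K

T ≈ 692.1 K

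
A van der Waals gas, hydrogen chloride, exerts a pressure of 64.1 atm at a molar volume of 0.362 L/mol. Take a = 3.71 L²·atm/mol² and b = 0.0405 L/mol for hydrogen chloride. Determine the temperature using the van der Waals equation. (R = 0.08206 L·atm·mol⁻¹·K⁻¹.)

T ≈ 362.1 K

T = (P + a/V_m²)(V_m − b)/R
P + a/V_m² = 64.1 + 3.71/(0.362)² = 92.411 atm
V_m − b = 0.362 − 0.0405 = 0.32150 L/mol
T = (92.411)(0.32150)/0.08206 = 362.1 K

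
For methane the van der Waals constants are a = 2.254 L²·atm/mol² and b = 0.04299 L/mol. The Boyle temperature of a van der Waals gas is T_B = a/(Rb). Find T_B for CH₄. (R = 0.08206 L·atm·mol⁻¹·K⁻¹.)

For a van der Waals gas the second virial coefficient B₂ = b − a/(RT) vanishes at T_B = a/(Rb).
T_B = 2.254/(0.08206×0.04299) = 2.254/0.0035278 = 638.9 K

T_B ≈ 638.9 K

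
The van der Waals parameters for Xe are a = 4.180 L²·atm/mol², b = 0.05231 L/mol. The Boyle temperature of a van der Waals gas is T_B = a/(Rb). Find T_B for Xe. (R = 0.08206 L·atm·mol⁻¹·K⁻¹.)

T_B ≈ 973.8 K

For a van der Waals gas the second virial coefficient B₂ = b − a/(RT) vanishes at T_B = a/(Rb).
T_B = 4.180/(0.08206×0.05231) = 4.180/0.0042926 = 973.8 K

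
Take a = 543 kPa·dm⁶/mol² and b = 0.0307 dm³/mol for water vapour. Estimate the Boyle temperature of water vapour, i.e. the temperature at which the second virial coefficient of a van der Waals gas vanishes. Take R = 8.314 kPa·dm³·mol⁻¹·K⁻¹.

For a van der Waals gas the second virial coefficient B₂ = b − a/(RT) vanishes at T_B = a/(Rb).
T_B = 543/(8.314×0.0307) = 543/0.25524 = 2127 K

T_B ≈ 2127 K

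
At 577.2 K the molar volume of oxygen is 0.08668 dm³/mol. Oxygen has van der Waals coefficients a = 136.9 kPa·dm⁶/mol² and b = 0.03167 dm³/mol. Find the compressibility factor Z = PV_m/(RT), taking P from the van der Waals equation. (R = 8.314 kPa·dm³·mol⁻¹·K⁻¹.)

Z ≈ 1.247

P = RT/(V_m − b) − a/V_m² = (8.314)(577.2)/(0.08668 − 0.03167) − 136.9/(0.08668)²
  = 4798.8/0.055010 − 18221 = 87235 − 18221 = 69014 kPa
Z = PV_m/(RT) = (69014)(0.08668)/((8.314)(577.2)) = 5982.1/4798.8 = 1.247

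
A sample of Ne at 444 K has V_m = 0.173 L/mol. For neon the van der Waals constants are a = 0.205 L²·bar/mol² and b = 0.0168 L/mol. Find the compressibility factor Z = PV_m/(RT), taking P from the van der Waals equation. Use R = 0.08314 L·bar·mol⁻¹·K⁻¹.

P = RT/(V_m − b) − a/V_m² = (0.08314)(444)/(0.173 − 0.0168) − 0.205/(0.173)²
  = 36.914/0.15620 − 6.8495 = 236.33 − 6.8495 = 229.48 bar
Z = PV_m/(RT) = (229.48)(0.173)/((0.08314)(444)) = 39.700/36.914 = 1.075

Z ≈ 1.075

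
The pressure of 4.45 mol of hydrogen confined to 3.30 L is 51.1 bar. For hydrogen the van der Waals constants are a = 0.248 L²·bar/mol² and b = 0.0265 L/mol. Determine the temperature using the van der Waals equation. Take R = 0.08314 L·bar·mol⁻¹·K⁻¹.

T ≈ 443.4 K

T = (P + a n²/V²)(V − nb)/(nR)
P + a n²/V² = 51.1 + (0.248)(4.45)²/(3.30)² = 51.551 bar
V − nb = 3.30 − (4.45)(0.0265) = 3.1821 L
T = (51.551)(3.1821)/((4.45)(0.08314)) = 443.4 K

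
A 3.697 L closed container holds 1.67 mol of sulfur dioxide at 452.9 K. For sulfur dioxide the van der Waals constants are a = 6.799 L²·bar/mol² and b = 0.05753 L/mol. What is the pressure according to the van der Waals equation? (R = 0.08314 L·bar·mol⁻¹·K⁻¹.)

P = nRT/(V − nb) − a n²/V²
nRT/(V − nb) = (1.67)(0.08314)(452.9)/(3.697 − 1.67×0.05753) = 62.882/3.6009 = 17.463 bar
a n²/V² = (6.799)(1.67)²/(3.697)² = 1.3873 bar
P = 17.463 − 1.3873 = 16.08 bar

P ≈ 16.08 bar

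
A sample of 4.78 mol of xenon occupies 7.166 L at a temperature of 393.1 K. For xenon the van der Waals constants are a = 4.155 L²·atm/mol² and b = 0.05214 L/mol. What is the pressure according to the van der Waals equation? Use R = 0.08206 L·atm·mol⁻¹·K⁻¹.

P = nRT/(V − nb) − a n²/V²
nRT/(V − nb) = (4.78)(0.08206)(393.1)/(7.166 − 4.78×0.05214) = 154.19/6.9168 = 22.292 atm
a n²/V² = (4.155)(4.78)²/(7.166)² = 1.8487 atm
P = 22.292 − 1.8487 = 20.44 atm

P ≈ 20.44 atm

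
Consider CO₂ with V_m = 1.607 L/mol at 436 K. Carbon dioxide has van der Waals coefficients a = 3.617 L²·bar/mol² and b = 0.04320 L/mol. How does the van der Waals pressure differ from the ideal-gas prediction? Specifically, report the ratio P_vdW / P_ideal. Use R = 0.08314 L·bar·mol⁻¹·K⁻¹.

Ideal: P_ideal = RT/V_m = (0.08314)(436)/1.607 = 22.5570 bar
vdW: P = RT/(V_m − b) − a/V_m² = 36.2490/1.56380 − 3.617/2.58245 = 23.1801 − 1.40061 = 21.7795 bar
Ratio = 21.7795/22.5570 = 0.9655

P_vdW / P_ideal ≈ 0.9655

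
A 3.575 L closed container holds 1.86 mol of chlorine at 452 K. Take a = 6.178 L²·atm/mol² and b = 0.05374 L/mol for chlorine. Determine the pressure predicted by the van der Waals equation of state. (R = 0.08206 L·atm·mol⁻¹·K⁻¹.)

P = nRT/(V − nb) − a n²/V²
nRT/(V − nb) = (1.86)(0.08206)(452)/(3.575 − 1.86×0.05374) = 68.989/3.4750 = 19.853 atm
a n²/V² = (6.178)(1.86)²/(3.575)² = 1.6723 atm
P = 19.853 − 1.6723 = 18.18 atm

P ≈ 18.18 atm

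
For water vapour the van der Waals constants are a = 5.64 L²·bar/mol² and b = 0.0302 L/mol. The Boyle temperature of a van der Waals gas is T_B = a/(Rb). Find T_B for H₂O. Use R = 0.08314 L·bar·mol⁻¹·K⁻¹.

T_B ≈ 2246 K

For a van der Waals gas the second virial coefficient B₂ = b − a/(RT) vanishes at T_B = a/(Rb).
T_B = 5.64/(0.08314×0.0302) = 5.64/0.0025108 = 2246 K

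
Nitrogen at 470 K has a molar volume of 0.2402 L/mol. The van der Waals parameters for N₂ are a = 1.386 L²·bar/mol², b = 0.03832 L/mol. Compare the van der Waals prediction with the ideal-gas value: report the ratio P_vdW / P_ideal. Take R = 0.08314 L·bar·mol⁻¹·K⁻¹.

Ideal: P_ideal = RT/V_m = (0.08314)(470)/0.2402 = 162.680 bar
vdW: P = RT/(V_m − b) − a/V_m² = 39.0758/0.201880 − 1.386/0.0576960 = 193.560 − 24.0225 = 169.538 bar
Ratio = 169.538/162.680 = 1.042

P_vdW / P_ideal ≈ 1.042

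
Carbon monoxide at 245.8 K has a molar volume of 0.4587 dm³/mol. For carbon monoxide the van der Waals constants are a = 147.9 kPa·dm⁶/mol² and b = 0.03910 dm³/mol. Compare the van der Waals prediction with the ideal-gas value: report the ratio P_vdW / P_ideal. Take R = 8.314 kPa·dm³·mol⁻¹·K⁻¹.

P_vdW / P_ideal ≈ 0.9354

Ideal: P_ideal = RT/V_m = (8.314)(245.8)/0.4587 = 4455.16 kPa
vdW: P = RT/(V_m − b) − a/V_m² = 2043.58/0.419600 − 147.9/0.210406 = 4870.31 − 702.927 = 4167.38 kPa
Ratio = 4167.38/4455.16 = 0.9354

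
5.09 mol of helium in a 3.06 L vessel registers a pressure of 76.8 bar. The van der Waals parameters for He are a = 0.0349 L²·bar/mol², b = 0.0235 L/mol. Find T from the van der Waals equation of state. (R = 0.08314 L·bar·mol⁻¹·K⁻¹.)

T ≈ 534.3 K

T = (P + a n²/V²)(V − nb)/(nR)
P + a n²/V² = 76.8 + (0.0349)(5.09)²/(3.06)² = 76.897 bar
V − nb = 3.06 − (5.09)(0.0235) = 2.9404 L
T = (76.897)(2.9404)/((5.09)(0.08314)) = 534.3 K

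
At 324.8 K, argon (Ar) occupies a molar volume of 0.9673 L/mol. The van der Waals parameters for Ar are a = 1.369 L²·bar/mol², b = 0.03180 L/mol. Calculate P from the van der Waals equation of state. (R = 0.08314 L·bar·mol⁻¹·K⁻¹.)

P ≈ 27.40 bar

P = RT/(V_m − b) − a/V_m²
RT/(V_m − b) = (0.08314)(324.8)/(0.9673 − 0.03180) = 27.004/0.93550 = 28.866 bar
a/V_m² = 1.369/(0.9673)² = 1.4631 bar
P = 28.866 − 1.4631 = 27.40 bar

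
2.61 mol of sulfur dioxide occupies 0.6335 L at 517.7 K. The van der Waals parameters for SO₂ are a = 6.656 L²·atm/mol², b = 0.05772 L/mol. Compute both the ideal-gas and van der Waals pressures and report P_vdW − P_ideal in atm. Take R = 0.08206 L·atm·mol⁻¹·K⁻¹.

Ideal: P_ideal = nRT/V = (2.61)(0.08206)(517.7)/0.6335 = 175.026 atm
vdW: P = nRT/(V − nb) − a n²/V² = 110.879/0.482851 − 45.3413/0.401322 = 229.634 − 112.980 = 116.654 atm
ΔP = 116.654 − 175.026 = -58.37 atm

ΔP ≈ -58.37 atm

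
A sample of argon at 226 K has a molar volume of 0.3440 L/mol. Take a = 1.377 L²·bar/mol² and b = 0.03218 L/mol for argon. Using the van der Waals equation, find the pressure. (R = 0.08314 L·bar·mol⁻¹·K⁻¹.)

P ≈ 48.62 bar

P = RT/(V_m − b) − a/V_m²
RT/(V_m − b) = (0.08314)(226)/(0.3440 − 0.03218) = 18.790/0.31182 = 60.259 bar
a/V_m² = 1.377/(0.3440)² = 11.636 bar
P = 60.259 − 11.636 = 48.62 bar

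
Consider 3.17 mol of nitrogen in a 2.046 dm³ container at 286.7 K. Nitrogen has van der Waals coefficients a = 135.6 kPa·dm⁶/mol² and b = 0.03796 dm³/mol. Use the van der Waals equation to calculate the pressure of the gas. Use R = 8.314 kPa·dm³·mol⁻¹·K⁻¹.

P = nRT/(V − nb) − a n²/V²
nRT/(V − nb) = (3.17)(8.314)(286.7)/(2.046 − 3.17×0.03796) = 7556.1/1.9257 = 3923.8 kPa
a n²/V² = (135.6)(3.17)²/(2.046)² = 325.51 kPa
P = 3923.8 − 325.51 = 3598 kPa

P ≈ 3598 kPa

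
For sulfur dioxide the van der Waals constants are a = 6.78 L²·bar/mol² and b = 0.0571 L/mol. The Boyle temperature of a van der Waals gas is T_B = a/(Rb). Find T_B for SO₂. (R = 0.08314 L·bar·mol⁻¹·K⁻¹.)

For a van der Waals gas the second virial coefficient B₂ = b − a/(RT) vanishes at T_B = a/(Rb).
T_B = 6.78/(0.08314×0.0571) = 6.78/0.0047473 = 1428 K

T_B ≈ 1428 K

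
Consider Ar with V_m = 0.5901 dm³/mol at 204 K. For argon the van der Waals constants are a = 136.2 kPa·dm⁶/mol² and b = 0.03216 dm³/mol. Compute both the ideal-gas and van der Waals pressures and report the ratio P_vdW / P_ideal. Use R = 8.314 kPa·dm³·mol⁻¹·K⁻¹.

Ideal: P_ideal = RT/V_m = (8.314)(204)/0.5901 = 2874.18 kPa
vdW: P = RT/(V_m − b) − a/V_m² = 1696.06/0.557940 − 136.2/0.348218 = 3039.86 − 391.134 = 2648.73 kPa
Ratio = 2648.73/2874.18 = 0.9216

P_vdW / P_ideal ≈ 0.9216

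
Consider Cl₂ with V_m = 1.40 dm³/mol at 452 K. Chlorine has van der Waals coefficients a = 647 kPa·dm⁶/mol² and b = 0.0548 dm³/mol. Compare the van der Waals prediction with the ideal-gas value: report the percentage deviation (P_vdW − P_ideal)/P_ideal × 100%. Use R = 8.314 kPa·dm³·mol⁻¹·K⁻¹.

-8.22 %

Ideal: P_ideal = RT/V_m = (8.314)(452)/1.40 = 2684.23 kPa
vdW: P = RT/(V_m − b) − a/V_m² = 3757.93/1.34520 − 647/1.96000 = 2793.58 − 330.102 = 2463.48 kPa
% deviation = (2463.48 − 2684.23)/2684.23 × 100% = -8.22%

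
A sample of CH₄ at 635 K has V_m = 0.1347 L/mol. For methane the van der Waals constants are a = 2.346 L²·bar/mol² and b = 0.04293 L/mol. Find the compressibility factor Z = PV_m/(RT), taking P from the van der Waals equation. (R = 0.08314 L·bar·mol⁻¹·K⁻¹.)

P = RT/(V_m − b) − a/V_m² = (0.08314)(635)/(0.1347 − 0.04293) − 2.346/(0.1347)²
  = 52.794/0.091770 − 129.30 = 575.29 − 129.30 = 445.99 bar
Z = PV_m/(RT) = (445.99)(0.1347)/((0.08314)(635)) = 60.075/52.794 = 1.138

Z ≈ 1.138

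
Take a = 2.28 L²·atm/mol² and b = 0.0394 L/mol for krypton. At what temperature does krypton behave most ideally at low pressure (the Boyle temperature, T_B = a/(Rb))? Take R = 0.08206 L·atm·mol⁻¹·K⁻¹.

T_B ≈ 705.2 K

For a van der Waals gas the second virial coefficient B₂ = b − a/(RT) vanishes at T_B = a/(Rb).
T_B = 2.28/(0.08206×0.0394) = 2.28/0.0032332 = 705.2 K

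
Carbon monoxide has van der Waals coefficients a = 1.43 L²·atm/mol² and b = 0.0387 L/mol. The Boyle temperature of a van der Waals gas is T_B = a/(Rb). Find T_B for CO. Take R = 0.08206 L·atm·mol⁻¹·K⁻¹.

For a van der Waals gas the second virial coefficient B₂ = b − a/(RT) vanishes at T_B = a/(Rb).
T_B = 1.43/(0.08206×0.0387) = 1.43/0.0031757 = 450.3 K

T_B ≈ 450.3 K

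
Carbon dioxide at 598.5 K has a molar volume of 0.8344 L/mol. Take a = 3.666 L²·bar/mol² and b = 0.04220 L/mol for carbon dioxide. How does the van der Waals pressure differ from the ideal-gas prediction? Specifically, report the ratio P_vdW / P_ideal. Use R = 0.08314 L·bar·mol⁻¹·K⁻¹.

Ideal: P_ideal = RT/V_m = (0.08314)(598.5)/0.8344 = 59.6348 bar
vdW: P = RT/(V_m − b) − a/V_m² = 49.7593/0.792200 − 3.666/0.696223 = 62.8115 − 5.26555 = 57.5460 bar
Ratio = 57.5460/59.6348 = 0.9650

P_vdW / P_ideal ≈ 0.9650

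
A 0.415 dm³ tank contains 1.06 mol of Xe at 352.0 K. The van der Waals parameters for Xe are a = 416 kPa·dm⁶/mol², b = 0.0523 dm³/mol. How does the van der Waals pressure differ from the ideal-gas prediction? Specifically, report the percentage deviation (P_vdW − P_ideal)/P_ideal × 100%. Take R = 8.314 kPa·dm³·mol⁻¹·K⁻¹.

Ideal: P_ideal = nRT/V = (1.06)(8.314)(352.0)/0.415 = 7474.99 kPa
vdW: P = nRT/(V − nb) − a n²/V² = 3102.12/0.359562 − 467.418/0.172225 = 8627.50 − 2714.00 = 5913.50 kPa
% deviation = (5913.50 − 7474.99)/7474.99 × 100% = -20.89%

-20.89 %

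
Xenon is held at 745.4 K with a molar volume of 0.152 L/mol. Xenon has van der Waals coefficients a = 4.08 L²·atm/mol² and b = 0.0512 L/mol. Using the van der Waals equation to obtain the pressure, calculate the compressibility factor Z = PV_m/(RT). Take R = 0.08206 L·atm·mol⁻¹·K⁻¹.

P = RT/(V_m − b) − a/V_m² = (0.08206)(745.4)/(0.152 − 0.0512) − 4.08/(0.152)²
  = 61.168/0.10080 − 176.59 = 606.83 − 176.59 = 430.24 atm
Z = PV_m/(RT) = (430.24)(0.152)/((0.08206)(745.4)) = 65.396/61.168 = 1.069

Z ≈ 1.069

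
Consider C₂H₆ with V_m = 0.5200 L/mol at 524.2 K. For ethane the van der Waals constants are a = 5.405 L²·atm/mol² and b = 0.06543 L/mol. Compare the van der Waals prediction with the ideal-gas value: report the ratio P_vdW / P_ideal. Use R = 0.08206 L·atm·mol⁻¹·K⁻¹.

Ideal: P_ideal = RT/V_m = (0.08206)(524.2)/0.5200 = 82.7228 atm
vdW: P = RT/(V_m − b) − a/V_m² = 43.0159/0.454570 − 5.405/0.270400 = 94.6299 − 19.9889 = 74.6410 atm
Ratio = 74.6410/82.7228 = 0.9023

P_vdW / P_ideal ≈ 0.9023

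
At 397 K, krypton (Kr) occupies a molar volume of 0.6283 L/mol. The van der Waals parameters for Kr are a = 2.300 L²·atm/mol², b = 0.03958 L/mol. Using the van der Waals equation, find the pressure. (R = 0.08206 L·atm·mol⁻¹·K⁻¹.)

P = RT/(V_m − b) − a/V_m²
RT/(V_m − b) = (0.08206)(397)/(0.6283 − 0.03958) = 32.578/0.58872 = 55.337 atm
a/V_m² = 2.300/(0.6283)² = 5.8263 atm
P = 55.337 − 5.8263 = 49.51 atm

P ≈ 49.51 atm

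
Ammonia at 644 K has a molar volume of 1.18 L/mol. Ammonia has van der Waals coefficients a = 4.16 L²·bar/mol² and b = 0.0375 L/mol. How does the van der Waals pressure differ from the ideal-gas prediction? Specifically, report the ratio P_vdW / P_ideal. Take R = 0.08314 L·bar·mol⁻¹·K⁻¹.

Ideal: P_ideal = RT/V_m = (0.08314)(644)/1.18 = 45.3747 bar
vdW: P = RT/(V_m − b) − a/V_m² = 53.5422/1.14250 − 4.16/1.39240 = 46.8641 − 2.98765 = 43.8765 bar
Ratio = 43.8765/45.3747 = 0.9670

P_vdW / P_ideal ≈ 0.9670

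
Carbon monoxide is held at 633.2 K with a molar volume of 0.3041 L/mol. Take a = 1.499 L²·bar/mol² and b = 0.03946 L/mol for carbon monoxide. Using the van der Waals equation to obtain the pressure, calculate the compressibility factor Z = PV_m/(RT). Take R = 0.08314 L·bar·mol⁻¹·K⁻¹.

P = RT/(V_m − b) − a/V_m² = (0.08314)(633.2)/(0.3041 − 0.03946) − 1.499/(0.3041)²
  = 52.644/0.26464 − 16.209 = 198.93 − 16.209 = 182.72 bar
Z = PV_m/(RT) = (182.72)(0.3041)/((0.08314)(633.2)) = 55.565/52.644 = 1.055

Z ≈ 1.055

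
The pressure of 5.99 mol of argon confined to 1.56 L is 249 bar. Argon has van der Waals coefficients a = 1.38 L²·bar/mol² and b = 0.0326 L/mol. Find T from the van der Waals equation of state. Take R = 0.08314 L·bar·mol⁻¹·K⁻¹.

T = (P + a n²/V²)(V − nb)/(nR)
P + a n²/V² = 249 + (1.38)(5.99)²/(1.56)² = 269.35 bar
V − nb = 1.56 − (5.99)(0.0326) = 1.3647 L
T = (269.35)(1.3647)/((5.99)(0.08314)) = 738.1 K

T ≈ 738.1 K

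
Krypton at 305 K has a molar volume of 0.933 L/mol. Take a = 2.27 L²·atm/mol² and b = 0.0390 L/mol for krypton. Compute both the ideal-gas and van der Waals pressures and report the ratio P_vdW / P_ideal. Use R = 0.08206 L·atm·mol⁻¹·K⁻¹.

Ideal: P_ideal = RT/V_m = (0.08206)(305)/0.933 = 26.8256 atm
vdW: P = RT/(V_m − b) − a/V_m² = 25.0283/0.894000 − 2.27/0.870489 = 27.9959 − 2.60773 = 25.3882 atm
Ratio = 25.3882/26.8256 = 0.9464

P_vdW / P_ideal ≈ 0.9464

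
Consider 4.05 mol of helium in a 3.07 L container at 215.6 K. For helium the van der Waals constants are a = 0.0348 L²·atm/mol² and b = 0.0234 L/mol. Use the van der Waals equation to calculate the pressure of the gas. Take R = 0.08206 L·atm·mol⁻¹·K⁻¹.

P = nRT/(V − nb) − a n²/V²
nRT/(V − nb) = (4.05)(0.08206)(215.6)/(3.07 − 4.05×0.0234) = 71.653/2.9752 = 24.083 atm
a n²/V² = (0.0348)(4.05)²/(3.07)² = 0.060564 atm
P = 24.083 − 0.060564 = 24.02 atm

P ≈ 24.02 atm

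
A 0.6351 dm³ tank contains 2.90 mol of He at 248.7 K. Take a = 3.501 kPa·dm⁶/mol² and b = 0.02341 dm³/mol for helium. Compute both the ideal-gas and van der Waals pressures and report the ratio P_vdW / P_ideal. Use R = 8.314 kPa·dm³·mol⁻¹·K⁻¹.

P_vdW / P_ideal ≈ 1.112

Ideal: P_ideal = nRT/V = (2.90)(8.314)(248.7)/0.6351 = 9441.52 kPa
vdW: P = nRT/(V − nb) − a n²/V² = 5996.31/0.567211 − 29.4434/0.403352 = 10571.6 − 72.9968 = 10498.6 kPa
Ratio = 10498.6/9441.52 = 1.112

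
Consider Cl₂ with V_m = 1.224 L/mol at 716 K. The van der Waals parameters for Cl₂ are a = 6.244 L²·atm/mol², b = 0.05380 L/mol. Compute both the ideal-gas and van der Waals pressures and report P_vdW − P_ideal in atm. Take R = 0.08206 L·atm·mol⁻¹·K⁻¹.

ΔP ≈ -1.961 atm

Ideal: P_ideal = RT/V_m = (0.08206)(716)/1.224 = 48.0024 atm
vdW: P = RT/(V_m − b) − a/V_m² = 58.7550/1.17020 − 6.244/1.49818 = 50.2094 − 4.16772 = 46.0417 atm
ΔP = 46.0417 − 48.0024 = -1.961 atm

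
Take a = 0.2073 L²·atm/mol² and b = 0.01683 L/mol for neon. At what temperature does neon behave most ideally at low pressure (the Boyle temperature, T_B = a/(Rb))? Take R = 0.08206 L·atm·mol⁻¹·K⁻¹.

T_B ≈ 150.1 K

For a van der Waals gas the second virial coefficient B₂ = b − a/(RT) vanishes at T_B = a/(Rb).
T_B = 0.2073/(0.08206×0.01683) = 0.2073/0.0013811 = 150.1 K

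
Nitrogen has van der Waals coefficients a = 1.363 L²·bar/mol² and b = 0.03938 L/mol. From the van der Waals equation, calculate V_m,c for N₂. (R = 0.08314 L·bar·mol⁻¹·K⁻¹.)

V_m,c ≈ 0.1181 L/mol

For a van der Waals gas, V_m,c = 3b.
V_m,c = 3×0.03938 = 0.1181 L/mol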